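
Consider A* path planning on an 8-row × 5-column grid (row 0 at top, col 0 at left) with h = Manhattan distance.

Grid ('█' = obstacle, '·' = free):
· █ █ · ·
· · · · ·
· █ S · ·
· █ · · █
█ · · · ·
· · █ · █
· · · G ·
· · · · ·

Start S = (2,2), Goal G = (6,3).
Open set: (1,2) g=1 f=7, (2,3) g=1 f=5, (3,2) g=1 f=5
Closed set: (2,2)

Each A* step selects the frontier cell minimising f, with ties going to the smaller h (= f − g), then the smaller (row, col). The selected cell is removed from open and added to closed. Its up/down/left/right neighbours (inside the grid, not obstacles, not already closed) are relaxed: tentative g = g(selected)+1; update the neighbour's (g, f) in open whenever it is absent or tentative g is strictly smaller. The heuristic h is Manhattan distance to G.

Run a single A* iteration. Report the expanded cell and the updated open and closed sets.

step 1: expand (2,3) (f=5, h=4) → closed; open now [(1,2) g=1 f=7, (1,3) g=2 f=7, (2,4) g=2 f=7, (3,2) g=1 f=5, (3,3) g=2 f=5]

expanded=(2,3); open=[(1,2) g=1 f=7, (1,3) g=2 f=7, (2,4) g=2 f=7, (3,2) g=1 f=5, (3,3) g=2 f=5]; closed=[(2,2), (2,3)]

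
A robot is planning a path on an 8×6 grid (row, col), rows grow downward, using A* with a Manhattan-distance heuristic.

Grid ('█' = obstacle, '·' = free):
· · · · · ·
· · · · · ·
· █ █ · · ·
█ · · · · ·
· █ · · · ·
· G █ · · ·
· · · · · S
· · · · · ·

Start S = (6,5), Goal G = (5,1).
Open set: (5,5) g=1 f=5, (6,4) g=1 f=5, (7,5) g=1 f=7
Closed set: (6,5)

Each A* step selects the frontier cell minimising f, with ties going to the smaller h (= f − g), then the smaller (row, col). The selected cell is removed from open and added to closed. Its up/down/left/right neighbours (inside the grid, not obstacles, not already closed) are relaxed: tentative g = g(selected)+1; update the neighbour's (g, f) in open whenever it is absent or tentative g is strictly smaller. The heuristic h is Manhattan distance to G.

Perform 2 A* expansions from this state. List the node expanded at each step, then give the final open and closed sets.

order=[(5,5) → (5,4)]; open=[(4,4) g=3 f=7, (4,5) g=2 f=7, (5,3) g=3 f=5, (6,4) g=1 f=5, (7,5) g=1 f=7]; closed=[(5,4), (5,5), (6,5)]

step 1: expand (5,5) (f=5, h=4) → closed; open now [(4,5) g=2 f=7, (5,4) g=2 f=5, (6,4) g=1 f=5, (7,5) g=1 f=7]
step 2: expand (5,4) (f=5, h=3) → closed; open now [(4,4) g=3 f=7, (4,5) g=2 f=7, (5,3) g=3 f=5, (6,4) g=1 f=5, (7,5) g=1 f=7]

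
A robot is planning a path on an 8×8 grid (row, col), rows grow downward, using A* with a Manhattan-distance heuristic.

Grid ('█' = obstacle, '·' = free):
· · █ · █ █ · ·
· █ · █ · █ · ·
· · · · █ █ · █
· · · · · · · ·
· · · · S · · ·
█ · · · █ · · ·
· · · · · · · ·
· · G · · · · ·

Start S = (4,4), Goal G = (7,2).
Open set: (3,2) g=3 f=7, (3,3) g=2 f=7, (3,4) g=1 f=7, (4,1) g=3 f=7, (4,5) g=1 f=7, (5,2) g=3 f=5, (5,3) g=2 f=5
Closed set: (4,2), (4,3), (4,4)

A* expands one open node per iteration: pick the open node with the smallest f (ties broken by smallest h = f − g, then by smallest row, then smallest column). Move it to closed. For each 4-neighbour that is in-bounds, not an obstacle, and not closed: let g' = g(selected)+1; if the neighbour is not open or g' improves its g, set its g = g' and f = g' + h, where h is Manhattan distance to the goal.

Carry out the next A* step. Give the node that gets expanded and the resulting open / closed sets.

step 1: expand (5,2) (f=5, h=2) → closed; open now [(3,2) g=3 f=7, (3,3) g=2 f=7, (3,4) g=1 f=7, (4,1) g=3 f=7, (4,5) g=1 f=7, (5,1) g=4 f=7, (5,3) g=2 f=5, (6,2) g=4 f=5]

expanded=(5,2); open=[(3,2) g=3 f=7, (3,3) g=2 f=7, (3,4) g=1 f=7, (4,1) g=3 f=7, (4,5) g=1 f=7, (5,1) g=4 f=7, (5,3) g=2 f=5, (6,2) g=4 f=5]; closed=[(4,2), (4,3), (4,4), (5,2)]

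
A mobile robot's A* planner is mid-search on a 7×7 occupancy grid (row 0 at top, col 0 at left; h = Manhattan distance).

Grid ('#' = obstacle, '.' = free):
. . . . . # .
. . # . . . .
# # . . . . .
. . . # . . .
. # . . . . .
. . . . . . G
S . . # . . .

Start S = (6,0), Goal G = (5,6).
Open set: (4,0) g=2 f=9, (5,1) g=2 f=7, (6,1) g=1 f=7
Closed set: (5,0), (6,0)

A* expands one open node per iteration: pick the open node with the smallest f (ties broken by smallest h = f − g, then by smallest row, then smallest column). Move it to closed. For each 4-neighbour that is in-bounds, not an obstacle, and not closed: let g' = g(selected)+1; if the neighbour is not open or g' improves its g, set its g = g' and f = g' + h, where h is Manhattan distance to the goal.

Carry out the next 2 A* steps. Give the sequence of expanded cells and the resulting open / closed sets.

step 1: expand (5,1) (f=7, h=5) → closed; open now [(4,0) g=2 f=9, (5,2) g=3 f=7, (6,1) g=1 f=7]
step 2: expand (5,2) (f=7, h=4) → closed; open now [(4,0) g=2 f=9, (4,2) g=4 f=9, (5,3) g=4 f=7, (6,1) g=1 f=7, (6,2) g=4 f=9]

order=[(5,1) → (5,2)]; open=[(4,0) g=2 f=9, (4,2) g=4 f=9, (5,3) g=4 f=7, (6,1) g=1 f=7, (6,2) g=4 f=9]; closed=[(5,0), (5,1), (5,2), (6,0)]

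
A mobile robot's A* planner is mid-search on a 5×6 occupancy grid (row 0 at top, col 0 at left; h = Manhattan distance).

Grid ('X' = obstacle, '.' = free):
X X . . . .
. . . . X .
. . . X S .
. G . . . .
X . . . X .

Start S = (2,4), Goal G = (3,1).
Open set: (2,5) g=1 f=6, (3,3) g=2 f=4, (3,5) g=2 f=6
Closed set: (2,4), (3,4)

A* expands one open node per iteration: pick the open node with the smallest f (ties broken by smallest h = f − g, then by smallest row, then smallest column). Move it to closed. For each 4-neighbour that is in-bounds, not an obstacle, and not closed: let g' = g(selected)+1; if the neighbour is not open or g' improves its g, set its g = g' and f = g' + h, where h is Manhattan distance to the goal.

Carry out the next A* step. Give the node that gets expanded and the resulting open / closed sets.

step 1: expand (3,3) (f=4, h=2) → closed; open now [(2,5) g=1 f=6, (3,2) g=3 f=4, (3,5) g=2 f=6, (4,3) g=3 f=6]

expanded=(3,3); open=[(2,5) g=1 f=6, (3,2) g=3 f=4, (3,5) g=2 f=6, (4,3) g=3 f=6]; closed=[(2,4), (3,3), (3,4)]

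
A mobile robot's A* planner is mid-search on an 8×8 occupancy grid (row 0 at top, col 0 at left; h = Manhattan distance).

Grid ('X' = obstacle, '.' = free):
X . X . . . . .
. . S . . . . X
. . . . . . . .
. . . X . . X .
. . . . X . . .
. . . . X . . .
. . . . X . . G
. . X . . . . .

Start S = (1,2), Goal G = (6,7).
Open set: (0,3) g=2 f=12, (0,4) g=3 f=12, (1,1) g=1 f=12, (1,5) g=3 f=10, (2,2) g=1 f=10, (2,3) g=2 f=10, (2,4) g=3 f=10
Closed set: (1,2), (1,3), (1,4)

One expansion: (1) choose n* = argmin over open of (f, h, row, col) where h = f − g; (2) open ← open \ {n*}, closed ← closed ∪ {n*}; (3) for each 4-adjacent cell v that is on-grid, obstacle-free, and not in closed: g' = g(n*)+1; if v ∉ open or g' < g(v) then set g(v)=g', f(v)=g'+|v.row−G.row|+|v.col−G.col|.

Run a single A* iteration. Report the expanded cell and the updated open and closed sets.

step 1: expand (1,5) (f=10, h=7) → closed; open now [(0,3) g=2 f=12, (0,4) g=3 f=12, (0,5) g=4 f=12, (1,1) g=1 f=12, (1,6) g=4 f=10, (2,2) g=1 f=10, (2,3) g=2 f=10, (2,4) g=3 f=10, (2,5) g=4 f=10]

expanded=(1,5); open=[(0,3) g=2 f=12, (0,4) g=3 f=12, (0,5) g=4 f=12, (1,1) g=1 f=12, (1,6) g=4 f=10, (2,2) g=1 f=10, (2,3) g=2 f=10, (2,4) g=3 f=10, (2,5) g=4 f=10]; closed=[(1,2), (1,3), (1,4), (1,5)]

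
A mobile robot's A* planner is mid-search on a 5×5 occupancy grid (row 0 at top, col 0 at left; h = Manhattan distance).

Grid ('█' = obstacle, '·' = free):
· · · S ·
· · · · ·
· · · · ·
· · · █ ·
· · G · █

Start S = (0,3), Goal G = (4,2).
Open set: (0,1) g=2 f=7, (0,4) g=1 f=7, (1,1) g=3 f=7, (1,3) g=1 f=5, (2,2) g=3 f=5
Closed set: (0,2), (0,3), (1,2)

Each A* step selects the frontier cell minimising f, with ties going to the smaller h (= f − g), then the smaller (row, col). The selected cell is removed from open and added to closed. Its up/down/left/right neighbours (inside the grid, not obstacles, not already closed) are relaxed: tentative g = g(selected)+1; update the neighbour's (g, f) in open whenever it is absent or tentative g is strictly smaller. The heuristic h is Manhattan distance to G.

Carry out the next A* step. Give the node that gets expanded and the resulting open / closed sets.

step 1: expand (2,2) (f=5, h=2) → closed; open now [(0,1) g=2 f=7, (0,4) g=1 f=7, (1,1) g=3 f=7, (1,3) g=1 f=5, (2,1) g=4 f=7, (2,3) g=4 f=7, (3,2) g=4 f=5]

expanded=(2,2); open=[(0,1) g=2 f=7, (0,4) g=1 f=7, (1,1) g=3 f=7, (1,3) g=1 f=5, (2,1) g=4 f=7, (2,3) g=4 f=7, (3,2) g=4 f=5]; closed=[(0,2), (0,3), (1,2), (2,2)]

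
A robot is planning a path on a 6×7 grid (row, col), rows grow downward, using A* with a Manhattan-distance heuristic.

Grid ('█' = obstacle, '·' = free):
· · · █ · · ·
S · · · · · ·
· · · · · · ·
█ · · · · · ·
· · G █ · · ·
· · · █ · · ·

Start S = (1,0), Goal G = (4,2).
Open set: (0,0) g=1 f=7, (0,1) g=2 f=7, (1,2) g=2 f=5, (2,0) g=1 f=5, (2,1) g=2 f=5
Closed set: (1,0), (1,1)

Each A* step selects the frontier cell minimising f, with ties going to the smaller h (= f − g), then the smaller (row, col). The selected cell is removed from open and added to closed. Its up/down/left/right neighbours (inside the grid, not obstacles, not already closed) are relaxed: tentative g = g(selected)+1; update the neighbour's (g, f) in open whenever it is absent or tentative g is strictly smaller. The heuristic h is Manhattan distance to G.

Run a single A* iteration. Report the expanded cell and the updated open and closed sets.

expanded=(1,2); open=[(0,0) g=1 f=7, (0,1) g=2 f=7, (0,2) g=3 f=7, (1,3) g=3 f=7, (2,0) g=1 f=5, (2,1) g=2 f=5, (2,2) g=3 f=5]; closed=[(1,0), (1,1), (1,2)]

step 1: expand (1,2) (f=5, h=3) → closed; open now [(0,0) g=1 f=7, (0,1) g=2 f=7, (0,2) g=3 f=7, (1,3) g=3 f=7, (2,0) g=1 f=5, (2,1) g=2 f=5, (2,2) g=3 f=5]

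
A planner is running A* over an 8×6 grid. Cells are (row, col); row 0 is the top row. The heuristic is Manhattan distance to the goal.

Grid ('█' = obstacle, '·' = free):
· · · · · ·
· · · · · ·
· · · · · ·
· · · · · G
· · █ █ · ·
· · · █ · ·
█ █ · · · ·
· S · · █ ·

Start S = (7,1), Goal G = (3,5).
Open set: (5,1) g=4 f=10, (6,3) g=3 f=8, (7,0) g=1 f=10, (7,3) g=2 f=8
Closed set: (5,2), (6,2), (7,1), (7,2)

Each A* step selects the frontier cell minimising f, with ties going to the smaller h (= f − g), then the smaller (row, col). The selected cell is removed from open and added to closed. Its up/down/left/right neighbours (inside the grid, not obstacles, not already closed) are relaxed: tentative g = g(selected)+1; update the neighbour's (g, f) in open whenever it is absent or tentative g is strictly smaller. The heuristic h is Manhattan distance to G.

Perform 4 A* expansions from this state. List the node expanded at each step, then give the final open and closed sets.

order=[(6,3) → (6,4) → (5,4) → (4,4)]; open=[(3,4) g=7 f=8, (4,5) g=7 f=8, (5,1) g=4 f=10, (5,5) g=6 f=8, (6,5) g=5 f=8, (7,0) g=1 f=10, (7,3) g=2 f=8]; closed=[(4,4), (5,2), (5,4), (6,2), (6,3), (6,4), (7,1), (7,2)]

step 1: expand (6,3) (f=8, h=5) → closed; open now [(5,1) g=4 f=10, (6,4) g=4 f=8, (7,0) g=1 f=10, (7,3) g=2 f=8]
step 2: expand (6,4) (f=8, h=4) → closed; open now [(5,1) g=4 f=10, (5,4) g=5 f=8, (6,5) g=5 f=8, (7,0) g=1 f=10, (7,3) g=2 f=8]
step 3: expand (5,4) (f=8, h=3) → closed; open now [(4,4) g=6 f=8, (5,1) g=4 f=10, (5,5) g=6 f=8, (6,5) g=5 f=8, (7,0) g=1 f=10, (7,3) g=2 f=8]
step 4: expand (4,4) (f=8, h=2) → closed; open now [(3,4) g=7 f=8, (4,5) g=7 f=8, (5,1) g=4 f=10, (5,5) g=6 f=8, (6,5) g=5 f=8, (7,0) g=1 f=10, (7,3) g=2 f=8]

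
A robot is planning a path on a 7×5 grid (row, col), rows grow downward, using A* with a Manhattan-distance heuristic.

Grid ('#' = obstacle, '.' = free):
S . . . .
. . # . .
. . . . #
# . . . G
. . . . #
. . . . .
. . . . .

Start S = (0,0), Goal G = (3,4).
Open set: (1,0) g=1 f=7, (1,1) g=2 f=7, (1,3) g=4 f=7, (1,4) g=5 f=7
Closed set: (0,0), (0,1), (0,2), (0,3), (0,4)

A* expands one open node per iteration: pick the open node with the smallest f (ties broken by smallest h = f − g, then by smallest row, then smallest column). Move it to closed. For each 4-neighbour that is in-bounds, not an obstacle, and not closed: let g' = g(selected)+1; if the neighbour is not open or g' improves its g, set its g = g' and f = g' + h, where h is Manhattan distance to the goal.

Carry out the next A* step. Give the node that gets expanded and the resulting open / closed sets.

expanded=(1,4); open=[(1,0) g=1 f=7, (1,1) g=2 f=7, (1,3) g=4 f=7]; closed=[(0,0), (0,1), (0,2), (0,3), (0,4), (1,4)]

step 1: expand (1,4) (f=7, h=2) → closed; open now [(1,0) g=1 f=7, (1,1) g=2 f=7, (1,3) g=4 f=7]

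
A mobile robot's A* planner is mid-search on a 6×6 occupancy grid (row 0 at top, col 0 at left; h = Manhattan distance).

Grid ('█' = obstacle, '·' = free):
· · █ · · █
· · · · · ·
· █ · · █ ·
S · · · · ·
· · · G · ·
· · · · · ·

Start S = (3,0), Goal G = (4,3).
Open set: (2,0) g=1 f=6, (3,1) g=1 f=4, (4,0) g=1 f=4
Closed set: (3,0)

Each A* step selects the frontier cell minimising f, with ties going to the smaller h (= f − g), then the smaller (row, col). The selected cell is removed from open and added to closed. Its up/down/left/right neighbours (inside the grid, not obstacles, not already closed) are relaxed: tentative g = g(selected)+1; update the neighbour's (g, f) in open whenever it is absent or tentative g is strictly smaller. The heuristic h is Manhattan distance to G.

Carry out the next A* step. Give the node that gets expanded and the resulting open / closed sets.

step 1: expand (3,1) (f=4, h=3) → closed; open now [(2,0) g=1 f=6, (3,2) g=2 f=4, (4,0) g=1 f=4, (4,1) g=2 f=4]

expanded=(3,1); open=[(2,0) g=1 f=6, (3,2) g=2 f=4, (4,0) g=1 f=4, (4,1) g=2 f=4]; closed=[(3,0), (3,1)]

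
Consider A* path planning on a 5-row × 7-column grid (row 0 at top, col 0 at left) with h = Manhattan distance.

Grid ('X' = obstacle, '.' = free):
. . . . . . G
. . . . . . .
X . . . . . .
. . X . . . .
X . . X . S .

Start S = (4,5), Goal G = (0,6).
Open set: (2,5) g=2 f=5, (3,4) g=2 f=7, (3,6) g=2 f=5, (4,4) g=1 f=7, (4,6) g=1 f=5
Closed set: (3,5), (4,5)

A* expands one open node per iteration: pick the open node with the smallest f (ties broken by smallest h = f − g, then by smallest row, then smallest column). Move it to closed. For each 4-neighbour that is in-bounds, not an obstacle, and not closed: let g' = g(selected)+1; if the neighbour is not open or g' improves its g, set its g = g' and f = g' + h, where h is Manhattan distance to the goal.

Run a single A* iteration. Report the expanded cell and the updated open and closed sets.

step 1: expand (2,5) (f=5, h=3) → closed; open now [(1,5) g=3 f=5, (2,4) g=3 f=7, (2,6) g=3 f=5, (3,4) g=2 f=7, (3,6) g=2 f=5, (4,4) g=1 f=7, (4,6) g=1 f=5]

expanded=(2,5); open=[(1,5) g=3 f=5, (2,4) g=3 f=7, (2,6) g=3 f=5, (3,4) g=2 f=7, (3,6) g=2 f=5, (4,4) g=1 f=7, (4,6) g=1 f=5]; closed=[(2,5), (3,5), (4,5)]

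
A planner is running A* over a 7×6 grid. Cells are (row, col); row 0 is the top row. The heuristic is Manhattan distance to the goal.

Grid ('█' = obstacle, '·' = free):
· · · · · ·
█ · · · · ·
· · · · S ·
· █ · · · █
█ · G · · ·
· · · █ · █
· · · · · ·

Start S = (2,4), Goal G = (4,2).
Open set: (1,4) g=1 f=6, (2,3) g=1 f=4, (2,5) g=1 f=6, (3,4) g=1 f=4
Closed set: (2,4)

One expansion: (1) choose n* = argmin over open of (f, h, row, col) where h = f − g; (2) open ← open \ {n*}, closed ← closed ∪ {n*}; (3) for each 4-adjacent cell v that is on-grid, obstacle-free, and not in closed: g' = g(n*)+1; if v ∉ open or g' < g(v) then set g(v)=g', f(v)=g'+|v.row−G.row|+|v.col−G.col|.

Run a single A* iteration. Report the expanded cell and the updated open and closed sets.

expanded=(2,3); open=[(1,3) g=2 f=6, (1,4) g=1 f=6, (2,2) g=2 f=4, (2,5) g=1 f=6, (3,3) g=2 f=4, (3,4) g=1 f=4]; closed=[(2,3), (2,4)]

step 1: expand (2,3) (f=4, h=3) → closed; open now [(1,3) g=2 f=6, (1,4) g=1 f=6, (2,2) g=2 f=4, (2,5) g=1 f=6, (3,3) g=2 f=4, (3,4) g=1 f=4]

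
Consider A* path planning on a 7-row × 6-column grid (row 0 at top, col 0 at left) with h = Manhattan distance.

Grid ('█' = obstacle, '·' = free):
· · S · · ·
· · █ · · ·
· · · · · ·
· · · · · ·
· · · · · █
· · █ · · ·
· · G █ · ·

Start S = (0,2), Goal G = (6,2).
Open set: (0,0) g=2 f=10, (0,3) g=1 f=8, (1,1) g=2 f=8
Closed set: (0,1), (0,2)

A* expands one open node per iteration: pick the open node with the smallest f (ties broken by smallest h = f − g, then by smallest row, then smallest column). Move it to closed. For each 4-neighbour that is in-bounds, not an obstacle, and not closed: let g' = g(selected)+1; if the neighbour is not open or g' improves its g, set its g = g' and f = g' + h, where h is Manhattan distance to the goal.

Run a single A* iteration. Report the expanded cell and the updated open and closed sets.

step 1: expand (1,1) (f=8, h=6) → closed; open now [(0,0) g=2 f=10, (0,3) g=1 f=8, (1,0) g=3 f=10, (2,1) g=3 f=8]

expanded=(1,1); open=[(0,0) g=2 f=10, (0,3) g=1 f=8, (1,0) g=3 f=10, (2,1) g=3 f=8]; closed=[(0,1), (0,2), (1,1)]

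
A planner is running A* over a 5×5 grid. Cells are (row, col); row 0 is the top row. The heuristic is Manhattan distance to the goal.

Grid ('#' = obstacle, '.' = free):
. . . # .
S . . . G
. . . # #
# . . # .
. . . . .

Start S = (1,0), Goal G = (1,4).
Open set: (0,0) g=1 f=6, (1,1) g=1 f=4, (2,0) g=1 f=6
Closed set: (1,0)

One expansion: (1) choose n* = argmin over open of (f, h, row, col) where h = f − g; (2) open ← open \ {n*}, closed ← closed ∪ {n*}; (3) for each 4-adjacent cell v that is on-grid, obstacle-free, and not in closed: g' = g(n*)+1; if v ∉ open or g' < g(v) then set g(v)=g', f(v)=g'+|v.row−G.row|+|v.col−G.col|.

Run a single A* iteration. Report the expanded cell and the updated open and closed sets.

step 1: expand (1,1) (f=4, h=3) → closed; open now [(0,0) g=1 f=6, (0,1) g=2 f=6, (1,2) g=2 f=4, (2,0) g=1 f=6, (2,1) g=2 f=6]

expanded=(1,1); open=[(0,0) g=1 f=6, (0,1) g=2 f=6, (1,2) g=2 f=4, (2,0) g=1 f=6, (2,1) g=2 f=6]; closed=[(1,0), (1,1)]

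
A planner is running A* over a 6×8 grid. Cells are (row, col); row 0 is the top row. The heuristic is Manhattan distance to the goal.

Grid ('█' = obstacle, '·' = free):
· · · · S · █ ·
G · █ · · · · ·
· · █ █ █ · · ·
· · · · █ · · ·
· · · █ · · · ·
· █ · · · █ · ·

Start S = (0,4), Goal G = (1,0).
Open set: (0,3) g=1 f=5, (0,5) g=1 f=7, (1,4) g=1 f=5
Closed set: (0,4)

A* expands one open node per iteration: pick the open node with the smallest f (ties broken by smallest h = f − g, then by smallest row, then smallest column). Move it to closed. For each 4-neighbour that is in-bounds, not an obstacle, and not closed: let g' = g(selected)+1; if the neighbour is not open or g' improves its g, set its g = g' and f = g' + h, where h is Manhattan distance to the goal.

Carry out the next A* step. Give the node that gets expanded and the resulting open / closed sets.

step 1: expand (0,3) (f=5, h=4) → closed; open now [(0,2) g=2 f=5, (0,5) g=1 f=7, (1,3) g=2 f=5, (1,4) g=1 f=5]

expanded=(0,3); open=[(0,2) g=2 f=5, (0,5) g=1 f=7, (1,3) g=2 f=5, (1,4) g=1 f=5]; closed=[(0,3), (0,4)]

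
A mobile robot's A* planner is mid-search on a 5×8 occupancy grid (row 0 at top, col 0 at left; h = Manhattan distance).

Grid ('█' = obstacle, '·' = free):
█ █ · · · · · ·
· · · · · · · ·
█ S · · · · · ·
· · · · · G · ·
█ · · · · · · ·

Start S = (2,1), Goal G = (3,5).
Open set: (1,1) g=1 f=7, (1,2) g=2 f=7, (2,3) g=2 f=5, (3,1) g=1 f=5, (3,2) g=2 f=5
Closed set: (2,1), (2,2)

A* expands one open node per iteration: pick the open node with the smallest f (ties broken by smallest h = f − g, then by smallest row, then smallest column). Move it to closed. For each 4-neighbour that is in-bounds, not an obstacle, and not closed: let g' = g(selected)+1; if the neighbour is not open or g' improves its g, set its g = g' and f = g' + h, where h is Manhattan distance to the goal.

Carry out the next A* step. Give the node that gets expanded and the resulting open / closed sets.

expanded=(2,3); open=[(1,1) g=1 f=7, (1,2) g=2 f=7, (1,3) g=3 f=7, (2,4) g=3 f=5, (3,1) g=1 f=5, (3,2) g=2 f=5, (3,3) g=3 f=5]; closed=[(2,1), (2,2), (2,3)]

step 1: expand (2,3) (f=5, h=3) → closed; open now [(1,1) g=1 f=7, (1,2) g=2 f=7, (1,3) g=3 f=7, (2,4) g=3 f=5, (3,1) g=1 f=5, (3,2) g=2 f=5, (3,3) g=3 f=5]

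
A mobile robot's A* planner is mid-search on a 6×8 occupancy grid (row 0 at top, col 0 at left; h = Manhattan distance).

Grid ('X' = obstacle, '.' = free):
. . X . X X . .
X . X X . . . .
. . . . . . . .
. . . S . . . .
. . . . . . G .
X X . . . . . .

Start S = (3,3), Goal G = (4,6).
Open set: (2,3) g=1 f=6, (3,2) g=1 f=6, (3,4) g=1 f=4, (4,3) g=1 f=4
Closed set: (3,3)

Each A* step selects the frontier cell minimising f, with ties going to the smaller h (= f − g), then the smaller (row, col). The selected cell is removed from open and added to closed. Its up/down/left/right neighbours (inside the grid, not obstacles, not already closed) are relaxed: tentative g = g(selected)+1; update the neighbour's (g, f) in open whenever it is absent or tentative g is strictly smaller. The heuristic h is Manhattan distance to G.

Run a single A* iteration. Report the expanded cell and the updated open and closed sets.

expanded=(3,4); open=[(2,3) g=1 f=6, (2,4) g=2 f=6, (3,2) g=1 f=6, (3,5) g=2 f=4, (4,3) g=1 f=4, (4,4) g=2 f=4]; closed=[(3,3), (3,4)]

step 1: expand (3,4) (f=4, h=3) → closed; open now [(2,3) g=1 f=6, (2,4) g=2 f=6, (3,2) g=1 f=6, (3,5) g=2 f=4, (4,3) g=1 f=4, (4,4) g=2 f=4]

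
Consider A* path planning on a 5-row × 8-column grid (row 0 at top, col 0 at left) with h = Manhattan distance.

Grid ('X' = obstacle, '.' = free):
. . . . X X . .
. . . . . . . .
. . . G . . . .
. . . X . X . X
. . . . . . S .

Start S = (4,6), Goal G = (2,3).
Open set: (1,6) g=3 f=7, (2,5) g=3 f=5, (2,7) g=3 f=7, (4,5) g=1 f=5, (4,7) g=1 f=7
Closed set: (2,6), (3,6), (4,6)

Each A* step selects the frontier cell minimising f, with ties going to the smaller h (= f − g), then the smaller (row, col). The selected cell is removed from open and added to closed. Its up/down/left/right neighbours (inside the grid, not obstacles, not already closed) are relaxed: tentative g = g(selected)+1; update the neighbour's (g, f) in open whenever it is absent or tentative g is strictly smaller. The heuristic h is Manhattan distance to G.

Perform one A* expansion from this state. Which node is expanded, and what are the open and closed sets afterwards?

step 1: expand (2,5) (f=5, h=2) → closed; open now [(1,5) g=4 f=7, (1,6) g=3 f=7, (2,4) g=4 f=5, (2,7) g=3 f=7, (4,5) g=1 f=5, (4,7) g=1 f=7]

expanded=(2,5); open=[(1,5) g=4 f=7, (1,6) g=3 f=7, (2,4) g=4 f=5, (2,7) g=3 f=7, (4,5) g=1 f=5, (4,7) g=1 f=7]; closed=[(2,5), (2,6), (3,6), (4,6)]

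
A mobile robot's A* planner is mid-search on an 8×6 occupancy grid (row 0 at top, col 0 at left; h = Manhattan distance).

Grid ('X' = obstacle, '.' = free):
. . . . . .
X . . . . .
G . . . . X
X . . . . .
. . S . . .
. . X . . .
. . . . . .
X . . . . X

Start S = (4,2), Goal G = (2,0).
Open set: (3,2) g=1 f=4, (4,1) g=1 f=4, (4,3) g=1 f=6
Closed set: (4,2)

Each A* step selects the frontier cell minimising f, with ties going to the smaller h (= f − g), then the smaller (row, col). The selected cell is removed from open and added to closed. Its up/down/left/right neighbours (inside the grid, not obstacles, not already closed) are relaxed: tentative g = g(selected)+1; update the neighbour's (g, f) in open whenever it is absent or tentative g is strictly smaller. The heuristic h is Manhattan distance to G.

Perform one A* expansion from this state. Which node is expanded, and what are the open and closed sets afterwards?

expanded=(3,2); open=[(2,2) g=2 f=4, (3,1) g=2 f=4, (3,3) g=2 f=6, (4,1) g=1 f=4, (4,3) g=1 f=6]; closed=[(3,2), (4,2)]

step 1: expand (3,2) (f=4, h=3) → closed; open now [(2,2) g=2 f=4, (3,1) g=2 f=4, (3,3) g=2 f=6, (4,1) g=1 f=4, (4,3) g=1 f=6]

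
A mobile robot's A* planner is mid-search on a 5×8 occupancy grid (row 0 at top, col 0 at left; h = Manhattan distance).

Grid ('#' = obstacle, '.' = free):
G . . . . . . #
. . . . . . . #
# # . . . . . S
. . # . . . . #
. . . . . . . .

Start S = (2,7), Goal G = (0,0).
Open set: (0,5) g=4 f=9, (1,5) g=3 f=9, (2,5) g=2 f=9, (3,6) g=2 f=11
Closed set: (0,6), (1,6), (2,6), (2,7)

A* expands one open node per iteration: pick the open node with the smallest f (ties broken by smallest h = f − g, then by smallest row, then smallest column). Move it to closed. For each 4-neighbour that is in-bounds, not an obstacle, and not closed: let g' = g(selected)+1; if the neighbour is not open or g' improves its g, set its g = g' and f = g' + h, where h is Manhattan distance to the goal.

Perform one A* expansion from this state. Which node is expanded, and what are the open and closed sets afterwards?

expanded=(0,5); open=[(0,4) g=5 f=9, (1,5) g=3 f=9, (2,5) g=2 f=9, (3,6) g=2 f=11]; closed=[(0,5), (0,6), (1,6), (2,6), (2,7)]

step 1: expand (0,5) (f=9, h=5) → closed; open now [(0,4) g=5 f=9, (1,5) g=3 f=9, (2,5) g=2 f=9, (3,6) g=2 f=11]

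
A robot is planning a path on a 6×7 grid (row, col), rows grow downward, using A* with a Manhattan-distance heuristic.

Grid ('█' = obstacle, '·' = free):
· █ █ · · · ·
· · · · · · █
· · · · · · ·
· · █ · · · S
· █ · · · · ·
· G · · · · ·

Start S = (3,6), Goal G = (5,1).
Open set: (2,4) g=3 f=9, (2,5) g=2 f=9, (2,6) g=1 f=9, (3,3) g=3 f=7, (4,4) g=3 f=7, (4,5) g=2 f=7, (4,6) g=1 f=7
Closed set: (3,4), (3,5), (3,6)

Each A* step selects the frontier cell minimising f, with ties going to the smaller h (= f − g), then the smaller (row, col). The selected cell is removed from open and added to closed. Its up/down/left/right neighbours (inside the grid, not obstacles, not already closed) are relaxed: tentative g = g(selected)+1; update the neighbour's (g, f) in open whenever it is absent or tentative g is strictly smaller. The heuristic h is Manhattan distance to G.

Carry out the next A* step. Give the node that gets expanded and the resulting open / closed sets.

step 1: expand (3,3) (f=7, h=4) → closed; open now [(2,3) g=4 f=9, (2,4) g=3 f=9, (2,5) g=2 f=9, (2,6) g=1 f=9, (4,3) g=4 f=7, (4,4) g=3 f=7, (4,5) g=2 f=7, (4,6) g=1 f=7]

expanded=(3,3); open=[(2,3) g=4 f=9, (2,4) g=3 f=9, (2,5) g=2 f=9, (2,6) g=1 f=9, (4,3) g=4 f=7, (4,4) g=3 f=7, (4,5) g=2 f=7, (4,6) g=1 f=7]; closed=[(3,3), (3,4), (3,5), (3,6)]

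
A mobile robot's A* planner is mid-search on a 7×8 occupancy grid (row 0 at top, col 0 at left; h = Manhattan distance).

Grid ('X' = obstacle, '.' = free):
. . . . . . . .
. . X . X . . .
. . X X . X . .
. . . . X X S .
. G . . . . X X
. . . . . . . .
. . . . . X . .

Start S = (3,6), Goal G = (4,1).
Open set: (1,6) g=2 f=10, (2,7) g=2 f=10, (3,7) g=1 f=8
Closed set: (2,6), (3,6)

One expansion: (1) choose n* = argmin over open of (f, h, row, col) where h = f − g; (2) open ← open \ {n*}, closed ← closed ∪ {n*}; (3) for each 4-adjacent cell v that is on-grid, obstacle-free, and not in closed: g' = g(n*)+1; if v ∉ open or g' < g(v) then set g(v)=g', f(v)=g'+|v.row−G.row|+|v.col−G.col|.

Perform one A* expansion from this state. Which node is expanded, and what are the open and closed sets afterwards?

step 1: expand (3,7) (f=8, h=7) → closed; open now [(1,6) g=2 f=10, (2,7) g=2 f=10]

expanded=(3,7); open=[(1,6) g=2 f=10, (2,7) g=2 f=10]; closed=[(2,6), (3,6), (3,7)]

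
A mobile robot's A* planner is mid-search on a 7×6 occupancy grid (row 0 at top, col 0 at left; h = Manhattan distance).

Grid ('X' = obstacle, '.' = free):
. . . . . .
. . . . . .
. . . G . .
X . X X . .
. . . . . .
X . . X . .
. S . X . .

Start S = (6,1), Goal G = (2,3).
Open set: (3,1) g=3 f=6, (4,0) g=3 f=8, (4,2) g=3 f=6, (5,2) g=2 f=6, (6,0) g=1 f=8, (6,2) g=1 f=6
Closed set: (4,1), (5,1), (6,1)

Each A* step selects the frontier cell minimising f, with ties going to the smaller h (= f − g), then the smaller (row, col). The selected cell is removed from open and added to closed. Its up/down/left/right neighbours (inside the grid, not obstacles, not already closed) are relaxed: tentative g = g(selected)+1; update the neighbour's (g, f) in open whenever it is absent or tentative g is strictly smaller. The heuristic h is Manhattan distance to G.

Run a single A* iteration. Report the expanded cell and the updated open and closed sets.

expanded=(3,1); open=[(2,1) g=4 f=6, (4,0) g=3 f=8, (4,2) g=3 f=6, (5,2) g=2 f=6, (6,0) g=1 f=8, (6,2) g=1 f=6]; closed=[(3,1), (4,1), (5,1), (6,1)]

step 1: expand (3,1) (f=6, h=3) → closed; open now [(2,1) g=4 f=6, (4,0) g=3 f=8, (4,2) g=3 f=6, (5,2) g=2 f=6, (6,0) g=1 f=8, (6,2) g=1 f=6]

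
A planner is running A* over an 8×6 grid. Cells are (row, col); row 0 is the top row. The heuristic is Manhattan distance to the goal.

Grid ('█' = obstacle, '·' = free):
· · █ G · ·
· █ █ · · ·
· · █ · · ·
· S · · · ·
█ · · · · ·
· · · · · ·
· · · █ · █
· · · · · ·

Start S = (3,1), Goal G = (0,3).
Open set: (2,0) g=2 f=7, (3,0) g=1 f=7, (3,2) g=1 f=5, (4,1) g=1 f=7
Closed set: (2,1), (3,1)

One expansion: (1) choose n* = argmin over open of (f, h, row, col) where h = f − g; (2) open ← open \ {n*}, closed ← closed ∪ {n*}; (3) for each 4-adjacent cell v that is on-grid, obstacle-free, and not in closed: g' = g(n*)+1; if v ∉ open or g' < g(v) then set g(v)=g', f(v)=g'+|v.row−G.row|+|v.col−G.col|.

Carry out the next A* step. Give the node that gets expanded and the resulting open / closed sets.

expanded=(3,2); open=[(2,0) g=2 f=7, (3,0) g=1 f=7, (3,3) g=2 f=5, (4,1) g=1 f=7, (4,2) g=2 f=7]; closed=[(2,1), (3,1), (3,2)]

step 1: expand (3,2) (f=5, h=4) → closed; open now [(2,0) g=2 f=7, (3,0) g=1 f=7, (3,3) g=2 f=5, (4,1) g=1 f=7, (4,2) g=2 f=7]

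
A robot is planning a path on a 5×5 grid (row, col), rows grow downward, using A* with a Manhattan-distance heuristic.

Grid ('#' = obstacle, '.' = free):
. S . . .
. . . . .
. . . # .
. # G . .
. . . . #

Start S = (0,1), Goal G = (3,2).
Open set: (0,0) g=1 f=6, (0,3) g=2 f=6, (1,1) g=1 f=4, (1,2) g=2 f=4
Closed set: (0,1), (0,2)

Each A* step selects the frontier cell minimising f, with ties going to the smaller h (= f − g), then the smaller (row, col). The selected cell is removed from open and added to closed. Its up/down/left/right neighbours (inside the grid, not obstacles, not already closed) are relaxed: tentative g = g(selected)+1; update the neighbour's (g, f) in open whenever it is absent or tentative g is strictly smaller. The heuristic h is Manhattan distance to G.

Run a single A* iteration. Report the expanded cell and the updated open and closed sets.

expanded=(1,2); open=[(0,0) g=1 f=6, (0,3) g=2 f=6, (1,1) g=1 f=4, (1,3) g=3 f=6, (2,2) g=3 f=4]; closed=[(0,1), (0,2), (1,2)]

step 1: expand (1,2) (f=4, h=2) → closed; open now [(0,0) g=1 f=6, (0,3) g=2 f=6, (1,1) g=1 f=4, (1,3) g=3 f=6, (2,2) g=3 f=4]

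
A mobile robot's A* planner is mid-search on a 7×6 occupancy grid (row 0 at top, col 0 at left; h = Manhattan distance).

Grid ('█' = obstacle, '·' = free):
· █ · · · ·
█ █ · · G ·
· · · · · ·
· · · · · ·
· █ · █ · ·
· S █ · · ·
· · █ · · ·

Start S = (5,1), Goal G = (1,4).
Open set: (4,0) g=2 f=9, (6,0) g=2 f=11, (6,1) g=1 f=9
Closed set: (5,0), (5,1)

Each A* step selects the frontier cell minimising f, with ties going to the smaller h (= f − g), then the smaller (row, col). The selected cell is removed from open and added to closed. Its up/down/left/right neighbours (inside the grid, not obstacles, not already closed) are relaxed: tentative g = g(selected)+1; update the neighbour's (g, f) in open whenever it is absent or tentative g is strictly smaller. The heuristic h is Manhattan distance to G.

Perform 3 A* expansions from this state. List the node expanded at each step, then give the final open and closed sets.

step 1: expand (4,0) (f=9, h=7) → closed; open now [(3,0) g=3 f=9, (6,0) g=2 f=11, (6,1) g=1 f=9]
step 2: expand (3,0) (f=9, h=6) → closed; open now [(2,0) g=4 f=9, (3,1) g=4 f=9, (6,0) g=2 f=11, (6,1) g=1 f=9]
step 3: expand (2,0) (f=9, h=5) → closed; open now [(2,1) g=5 f=9, (3,1) g=4 f=9, (6,0) g=2 f=11, (6,1) g=1 f=9]

order=[(4,0) → (3,0) → (2,0)]; open=[(2,1) g=5 f=9, (3,1) g=4 f=9, (6,0) g=2 f=11, (6,1) g=1 f=9]; closed=[(2,0), (3,0), (4,0), (5,0), (5,1)]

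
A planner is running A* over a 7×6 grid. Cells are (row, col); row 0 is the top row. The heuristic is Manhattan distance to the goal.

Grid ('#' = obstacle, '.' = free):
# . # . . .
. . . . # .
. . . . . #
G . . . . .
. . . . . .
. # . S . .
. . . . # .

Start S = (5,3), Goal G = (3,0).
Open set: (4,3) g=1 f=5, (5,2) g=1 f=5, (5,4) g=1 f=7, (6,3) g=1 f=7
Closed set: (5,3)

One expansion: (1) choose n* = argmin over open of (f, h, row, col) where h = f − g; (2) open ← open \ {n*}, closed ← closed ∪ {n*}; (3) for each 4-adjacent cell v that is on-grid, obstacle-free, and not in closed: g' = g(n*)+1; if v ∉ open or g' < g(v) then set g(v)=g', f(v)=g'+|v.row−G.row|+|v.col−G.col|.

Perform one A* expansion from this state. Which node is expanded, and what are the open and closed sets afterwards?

expanded=(4,3); open=[(3,3) g=2 f=5, (4,2) g=2 f=5, (4,4) g=2 f=7, (5,2) g=1 f=5, (5,4) g=1 f=7, (6,3) g=1 f=7]; closed=[(4,3), (5,3)]

step 1: expand (4,3) (f=5, h=4) → closed; open now [(3,3) g=2 f=5, (4,2) g=2 f=5, (4,4) g=2 f=7, (5,2) g=1 f=5, (5,4) g=1 f=7, (6,3) g=1 f=7]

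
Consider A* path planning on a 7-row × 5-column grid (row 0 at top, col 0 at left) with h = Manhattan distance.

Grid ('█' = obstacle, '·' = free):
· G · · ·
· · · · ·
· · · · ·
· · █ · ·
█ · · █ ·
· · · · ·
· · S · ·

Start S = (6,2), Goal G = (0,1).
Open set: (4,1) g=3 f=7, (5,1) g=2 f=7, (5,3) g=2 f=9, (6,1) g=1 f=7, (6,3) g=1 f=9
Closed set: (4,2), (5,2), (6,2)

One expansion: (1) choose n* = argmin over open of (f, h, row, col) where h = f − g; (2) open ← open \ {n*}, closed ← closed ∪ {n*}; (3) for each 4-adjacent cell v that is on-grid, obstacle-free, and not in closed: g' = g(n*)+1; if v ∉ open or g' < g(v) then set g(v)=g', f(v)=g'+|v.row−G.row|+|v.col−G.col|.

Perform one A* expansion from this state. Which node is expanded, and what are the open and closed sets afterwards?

step 1: expand (4,1) (f=7, h=4) → closed; open now [(3,1) g=4 f=7, (5,1) g=2 f=7, (5,3) g=2 f=9, (6,1) g=1 f=7, (6,3) g=1 f=9]

expanded=(4,1); open=[(3,1) g=4 f=7, (5,1) g=2 f=7, (5,3) g=2 f=9, (6,1) g=1 f=7, (6,3) g=1 f=9]; closed=[(4,1), (4,2), (5,2), (6,2)]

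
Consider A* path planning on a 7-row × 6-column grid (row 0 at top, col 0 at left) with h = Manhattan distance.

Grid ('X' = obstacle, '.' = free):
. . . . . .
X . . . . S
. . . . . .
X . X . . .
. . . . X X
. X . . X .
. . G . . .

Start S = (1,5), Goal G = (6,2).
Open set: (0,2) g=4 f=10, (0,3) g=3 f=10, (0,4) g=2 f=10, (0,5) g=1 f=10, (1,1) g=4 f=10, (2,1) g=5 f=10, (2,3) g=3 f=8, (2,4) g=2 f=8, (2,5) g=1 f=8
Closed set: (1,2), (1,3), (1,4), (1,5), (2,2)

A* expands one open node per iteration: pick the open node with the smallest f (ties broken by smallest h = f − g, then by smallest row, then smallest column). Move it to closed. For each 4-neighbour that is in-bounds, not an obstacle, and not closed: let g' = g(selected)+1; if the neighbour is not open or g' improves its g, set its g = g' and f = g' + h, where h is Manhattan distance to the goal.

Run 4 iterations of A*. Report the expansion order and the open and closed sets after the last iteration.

order=[(2,3) → (3,3) → (4,3) → (4,2)]; open=[(0,2) g=4 f=10, (0,3) g=3 f=10, (0,4) g=2 f=10, (0,5) g=1 f=10, (1,1) g=4 f=10, (2,1) g=5 f=10, (2,4) g=2 f=8, (2,5) g=1 f=8, (3,4) g=5 f=10, (4,1) g=7 f=10, (5,2) g=7 f=8, (5,3) g=6 f=8]; closed=[(1,2), (1,3), (1,4), (1,5), (2,2), (2,3), (3,3), (4,2), (4,3)]

step 1: expand (2,3) (f=8, h=5) → closed; open now [(0,2) g=4 f=10, (0,3) g=3 f=10, (0,4) g=2 f=10, (0,5) g=1 f=10, (1,1) g=4 f=10, (2,1) g=5 f=10, (2,4) g=2 f=8, (2,5) g=1 f=8, (3,3) g=4 f=8]
step 2: expand (3,3) (f=8, h=4) → closed; open now [(0,2) g=4 f=10, (0,3) g=3 f=10, (0,4) g=2 f=10, (0,5) g=1 f=10, (1,1) g=4 f=10, (2,1) g=5 f=10, (2,4) g=2 f=8, (2,5) g=1 f=8, (3,4) g=5 f=10, (4,3) g=5 f=8]
step 3: expand (4,3) (f=8, h=3) → closed; open now [(0,2) g=4 f=10, (0,3) g=3 f=10, (0,4) g=2 f=10, (0,5) g=1 f=10, (1,1) g=4 f=10, (2,1) g=5 f=10, (2,4) g=2 f=8, (2,5) g=1 f=8, (3,4) g=5 f=10, (4,2) g=6 f=8, (5,3) g=6 f=8]
step 4: expand (4,2) (f=8, h=2) → closed; open now [(0,2) g=4 f=10, (0,3) g=3 f=10, (0,4) g=2 f=10, (0,5) g=1 f=10, (1,1) g=4 f=10, (2,1) g=5 f=10, (2,4) g=2 f=8, (2,5) g=1 f=8, (3,4) g=5 f=10, (4,1) g=7 f=10, (5,2) g=7 f=8, (5,3) g=6 f=8]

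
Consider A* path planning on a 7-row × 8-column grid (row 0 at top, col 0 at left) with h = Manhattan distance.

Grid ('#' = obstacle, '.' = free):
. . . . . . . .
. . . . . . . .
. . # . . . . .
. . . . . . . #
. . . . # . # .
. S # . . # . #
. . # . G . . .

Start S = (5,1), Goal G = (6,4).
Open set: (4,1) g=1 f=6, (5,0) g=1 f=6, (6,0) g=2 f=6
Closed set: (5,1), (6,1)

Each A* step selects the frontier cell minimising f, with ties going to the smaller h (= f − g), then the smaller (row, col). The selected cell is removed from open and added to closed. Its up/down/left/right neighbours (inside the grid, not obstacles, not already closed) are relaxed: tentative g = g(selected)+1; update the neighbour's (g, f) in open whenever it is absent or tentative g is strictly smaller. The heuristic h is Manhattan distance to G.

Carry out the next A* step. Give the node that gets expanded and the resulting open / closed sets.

step 1: expand (6,0) (f=6, h=4) → closed; open now [(4,1) g=1 f=6, (5,0) g=1 f=6]

expanded=(6,0); open=[(4,1) g=1 f=6, (5,0) g=1 f=6]; closed=[(5,1), (6,0), (6,1)]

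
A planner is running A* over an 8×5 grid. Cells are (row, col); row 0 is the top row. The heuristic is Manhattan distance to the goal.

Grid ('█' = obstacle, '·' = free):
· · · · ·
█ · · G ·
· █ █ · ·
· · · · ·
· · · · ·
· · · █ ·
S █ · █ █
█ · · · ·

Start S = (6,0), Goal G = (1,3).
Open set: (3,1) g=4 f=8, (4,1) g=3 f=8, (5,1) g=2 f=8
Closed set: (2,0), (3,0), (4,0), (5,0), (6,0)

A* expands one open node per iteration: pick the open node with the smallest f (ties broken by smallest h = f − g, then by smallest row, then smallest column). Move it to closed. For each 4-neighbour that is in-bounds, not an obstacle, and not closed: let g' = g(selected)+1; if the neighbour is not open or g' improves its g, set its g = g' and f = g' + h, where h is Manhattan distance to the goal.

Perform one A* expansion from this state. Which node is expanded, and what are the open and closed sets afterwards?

step 1: expand (3,1) (f=8, h=4) → closed; open now [(3,2) g=5 f=8, (4,1) g=3 f=8, (5,1) g=2 f=8]

expanded=(3,1); open=[(3,2) g=5 f=8, (4,1) g=3 f=8, (5,1) g=2 f=8]; closed=[(2,0), (3,0), (3,1), (4,0), (5,0), (6,0)]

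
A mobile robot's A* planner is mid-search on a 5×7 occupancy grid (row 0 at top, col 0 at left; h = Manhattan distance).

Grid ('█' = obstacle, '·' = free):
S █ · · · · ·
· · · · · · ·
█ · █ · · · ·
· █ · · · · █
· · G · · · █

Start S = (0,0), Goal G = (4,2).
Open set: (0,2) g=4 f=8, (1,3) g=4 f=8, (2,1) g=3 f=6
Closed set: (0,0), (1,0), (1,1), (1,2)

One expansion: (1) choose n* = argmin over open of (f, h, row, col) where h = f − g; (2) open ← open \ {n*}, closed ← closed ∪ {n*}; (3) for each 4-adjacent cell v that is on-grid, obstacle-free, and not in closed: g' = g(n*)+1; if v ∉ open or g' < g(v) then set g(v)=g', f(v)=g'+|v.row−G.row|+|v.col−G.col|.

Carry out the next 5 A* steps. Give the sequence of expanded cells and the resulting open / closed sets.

order=[(2,1) → (0,2) → (1,3) → (2,3) → (3,3)]; open=[(0,3) g=5 f=10, (1,4) g=5 f=10, (2,4) g=6 f=10, (3,2) g=7 f=8, (3,4) g=7 f=10, (4,3) g=7 f=8]; closed=[(0,0), (0,2), (1,0), (1,1), (1,2), (1,3), (2,1), (2,3), (3,3)]

step 1: expand (2,1) (f=6, h=3) → closed; open now [(0,2) g=4 f=8, (1,3) g=4 f=8]
step 2: expand (0,2) (f=8, h=4) → closed; open now [(0,3) g=5 f=10, (1,3) g=4 f=8]
step 3: expand (1,3) (f=8, h=4) → closed; open now [(0,3) g=5 f=10, (1,4) g=5 f=10, (2,3) g=5 f=8]
step 4: expand (2,3) (f=8, h=3) → closed; open now [(0,3) g=5 f=10, (1,4) g=5 f=10, (2,4) g=6 f=10, (3,3) g=6 f=8]
step 5: expand (3,3) (f=8, h=2) → closed; open now [(0,3) g=5 f=10, (1,4) g=5 f=10, (2,4) g=6 f=10, (3,2) g=7 f=8, (3,4) g=7 f=10, (4,3) g=7 f=8]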